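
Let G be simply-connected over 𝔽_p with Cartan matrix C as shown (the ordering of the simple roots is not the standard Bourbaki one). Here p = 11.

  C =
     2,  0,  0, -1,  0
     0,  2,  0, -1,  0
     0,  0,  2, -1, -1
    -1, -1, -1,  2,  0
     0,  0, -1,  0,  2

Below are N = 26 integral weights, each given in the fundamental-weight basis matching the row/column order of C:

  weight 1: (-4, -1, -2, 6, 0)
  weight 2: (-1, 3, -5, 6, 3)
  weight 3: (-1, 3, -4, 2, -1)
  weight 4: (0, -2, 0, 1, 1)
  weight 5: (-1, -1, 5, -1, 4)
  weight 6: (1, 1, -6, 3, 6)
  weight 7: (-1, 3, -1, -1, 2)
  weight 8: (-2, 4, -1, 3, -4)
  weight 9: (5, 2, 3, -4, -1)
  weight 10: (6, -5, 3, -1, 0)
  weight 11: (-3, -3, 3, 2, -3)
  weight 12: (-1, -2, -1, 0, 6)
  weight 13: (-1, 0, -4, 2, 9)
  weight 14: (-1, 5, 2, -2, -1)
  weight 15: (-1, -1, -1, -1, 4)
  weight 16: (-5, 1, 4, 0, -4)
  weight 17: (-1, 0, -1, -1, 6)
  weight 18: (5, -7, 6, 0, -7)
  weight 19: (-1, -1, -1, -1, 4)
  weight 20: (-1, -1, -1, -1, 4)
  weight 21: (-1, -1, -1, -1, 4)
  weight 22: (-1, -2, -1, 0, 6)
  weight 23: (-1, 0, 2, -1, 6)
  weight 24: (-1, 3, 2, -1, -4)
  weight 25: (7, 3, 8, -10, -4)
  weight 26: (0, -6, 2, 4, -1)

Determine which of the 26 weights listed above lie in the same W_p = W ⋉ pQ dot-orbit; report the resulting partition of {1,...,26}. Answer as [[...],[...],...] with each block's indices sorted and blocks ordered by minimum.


D_5 Cartan matrix, 5 simple roots permuted; ρ=(1,1,1,1,1).

Ā_11 reps of the 26 weights (D_5, coords as presented):

  [1] (3, 0, 1, 3, 0);  [2] (0, 4, 0, 0, 3);  [3] (0, 4, 0, 0, 3);  [4] (1, 1, 1, 1, 2);  [5] (0, 0, 0, 0, 5);  [6] (1, 1, 1, 1, 2);  [7] (0, 4, 0, 0, 3);  [8] (1, 5, 2, 0, 0);  [9] (3, 0, 1, 3, 0);  [10] (3, 0, 1, 3, 0);  [11] (1, 1, 1, 1, 2);  [12] (0, 1, 0, 0, 7);  [13] (0, 1, 0, 0, 7);  [14] (1, 5, 2, 0, 0);  [15] (0, 0, 0, 0, 5);  [16] (1, 1, 1, 1, 2);  [17] (0, 1, 0, 0, 7);  [18] (1, 1, 1, 1, 2);  [19] (0, 0, 0, 0, 5);  [20] (0, 0, 0, 0, 5);  [21] (0, 0, 0, 0, 5);  [22] (0, 1, 0, 0, 7);  [23] (0, 1, 0, 0, 7);  [24] (0, 4, 0, 0, 3);  [25] (1, 5, 2, 0, 0);  [26] (1, 5, 2, 0, 0)

The 26 indices split into 6 linkage classes (same alcove rep ⇔ same W_11-dot-orbit):

[[1, 9, 10], [2, 3, 7, 24], [4, 6, 11, 16, 18], [5, 15, 19, 20, 21], [8, 14, 25, 26], [12, 13, 17, 22, 23]]


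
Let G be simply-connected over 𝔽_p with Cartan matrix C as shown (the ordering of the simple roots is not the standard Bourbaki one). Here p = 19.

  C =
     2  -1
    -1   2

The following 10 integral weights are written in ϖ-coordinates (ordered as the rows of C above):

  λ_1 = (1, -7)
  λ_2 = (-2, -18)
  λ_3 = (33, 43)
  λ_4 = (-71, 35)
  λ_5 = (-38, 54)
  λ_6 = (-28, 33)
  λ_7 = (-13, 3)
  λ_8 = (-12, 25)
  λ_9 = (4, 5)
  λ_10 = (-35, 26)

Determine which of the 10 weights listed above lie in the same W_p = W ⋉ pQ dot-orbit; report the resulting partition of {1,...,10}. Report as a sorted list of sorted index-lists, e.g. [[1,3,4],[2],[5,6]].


Dynkin diagram of C (from the 2 off-diagonal −1 entries): A_2.

W_19-reps of the 10 weights in Ā_19 (same 2-coord order as C):

  λ_1+ρ ↦ (4, 2);  λ_2+ρ ↦ (17, 1);  λ_3+ρ ↦ (4, 2);  λ_4+ρ ↦ (4, 2);  λ_5+ρ ↦ (17, 1);  λ_6+ρ ↦ (4, 8);  λ_7+ρ ↦ (4, 8);  λ_8+ρ ↦ (4, 8);  λ_9+ρ ↦ (5, 6);  λ_10+ρ ↦ (4, 8)

These 10 weights hit 4 W_19-dot-orbits; sizes (3, 2, 4, 1):

[[1, 3, 4], [2, 5], [6, 7, 8, 10], [9]]


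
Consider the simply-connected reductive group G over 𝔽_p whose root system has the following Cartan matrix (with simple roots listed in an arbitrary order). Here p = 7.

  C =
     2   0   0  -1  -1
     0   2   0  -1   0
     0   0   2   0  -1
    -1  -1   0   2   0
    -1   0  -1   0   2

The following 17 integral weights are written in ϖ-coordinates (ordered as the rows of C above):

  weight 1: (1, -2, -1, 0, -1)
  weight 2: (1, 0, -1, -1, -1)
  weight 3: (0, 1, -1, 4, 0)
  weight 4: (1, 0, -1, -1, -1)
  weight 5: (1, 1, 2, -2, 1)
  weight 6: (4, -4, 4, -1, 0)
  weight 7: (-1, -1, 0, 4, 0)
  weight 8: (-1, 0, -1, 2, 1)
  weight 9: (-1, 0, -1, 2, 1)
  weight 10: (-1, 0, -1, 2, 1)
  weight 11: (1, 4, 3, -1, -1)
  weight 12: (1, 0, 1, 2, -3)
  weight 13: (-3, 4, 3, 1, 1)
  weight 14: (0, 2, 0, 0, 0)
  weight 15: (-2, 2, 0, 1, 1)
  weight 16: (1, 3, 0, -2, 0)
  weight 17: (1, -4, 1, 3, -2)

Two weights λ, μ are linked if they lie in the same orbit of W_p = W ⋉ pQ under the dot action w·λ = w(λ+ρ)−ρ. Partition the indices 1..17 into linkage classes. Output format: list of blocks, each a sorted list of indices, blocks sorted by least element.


Root system A_5: the 5×5 matrix C matches after relabeling.

Folding the 17 weights λ_j+ρ into Ā_7 (reps in the given 5-coord order):

  λ_1 → (2, 1, 0, 0, 0) · λ_2 → (2, 1, 0, 0, 0) · λ_3 → (0, 0, 1, 5, 1) · λ_4 → (2, 1, 0, 0, 0) · λ_5 → (1, 0, 2, 1, 2) · λ_6 → (1, 3, 1, 1, 1) · λ_7 → (0, 0, 1, 5, 1) · λ_8 → (0, 1, 0, 3, 2) · λ_9 → (0, 1, 0, 3, 2) · λ_10 → (0, 1, 0, 3, 2) · λ_11 → (2, 1, 0, 0, 0) · λ_12 → (0, 1, 0, 3, 2) · λ_13 → (2, 1, 0, 0, 0) · λ_14 → (1, 3, 1, 1, 1) · λ_15 → (1, 3, 1, 1, 1) · λ_16 → (1, 3, 1, 1, 1) · λ_17 → (1, 3, 1, 1, 1)

5 distinct reps among the 17 weights ⇒ 5 W_7-linkage classes:

[[1, 2, 4, 11, 13], [3, 7], [5], [6, 14, 15, 16, 17], [8, 9, 10, 12]]


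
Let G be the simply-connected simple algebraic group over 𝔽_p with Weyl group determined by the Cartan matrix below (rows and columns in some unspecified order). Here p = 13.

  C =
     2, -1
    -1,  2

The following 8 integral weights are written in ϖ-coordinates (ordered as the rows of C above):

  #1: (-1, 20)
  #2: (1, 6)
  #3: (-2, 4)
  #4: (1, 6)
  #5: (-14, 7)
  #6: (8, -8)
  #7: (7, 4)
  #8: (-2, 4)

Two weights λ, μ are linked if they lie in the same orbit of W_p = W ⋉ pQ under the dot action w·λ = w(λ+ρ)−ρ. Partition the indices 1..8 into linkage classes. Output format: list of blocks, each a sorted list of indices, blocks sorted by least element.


Cartan matrix: type A_2 (|W|=6); un-permuting the 2 rows.

Ā_13 reps of the 8 weights (A_2, coords as presented):

  λ_1+ρ ↦ (8, 5);  λ_2+ρ ↦ (2, 7);  λ_3+ρ ↦ (1, 4);  λ_4+ρ ↦ (2, 7);  λ_5+ρ ↦ (8, 5);  λ_6+ρ ↦ (2, 7);  λ_7+ρ ↦ (8, 5);  λ_8+ρ ↦ (1, 4)

3 distinct reps among the 8 weights ⇒ 3 W_13-linkage classes:

[[1, 5, 7], [2, 4, 6], [3, 8]]


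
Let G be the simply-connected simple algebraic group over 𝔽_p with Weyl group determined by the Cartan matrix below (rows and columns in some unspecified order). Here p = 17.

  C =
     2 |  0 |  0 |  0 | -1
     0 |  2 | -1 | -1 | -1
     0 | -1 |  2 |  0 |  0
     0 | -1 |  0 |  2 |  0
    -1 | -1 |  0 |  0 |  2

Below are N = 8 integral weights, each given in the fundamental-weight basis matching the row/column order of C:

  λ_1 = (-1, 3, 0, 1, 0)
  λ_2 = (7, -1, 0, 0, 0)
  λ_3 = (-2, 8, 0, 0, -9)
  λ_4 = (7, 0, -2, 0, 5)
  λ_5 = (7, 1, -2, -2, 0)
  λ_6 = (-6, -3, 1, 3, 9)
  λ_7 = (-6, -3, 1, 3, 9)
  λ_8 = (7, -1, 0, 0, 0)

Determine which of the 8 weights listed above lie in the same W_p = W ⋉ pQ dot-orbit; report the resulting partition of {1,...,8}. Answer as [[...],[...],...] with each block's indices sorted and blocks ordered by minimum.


Type D_5, rank 5, |W|=1920; reorder rows/cols to standard.

Folding the 8 weights λ_j+ρ into Ā_17 (reps in the given 5-coord order):

    λ_1 → (0, 4, 1, 2, 1)
    λ_2 → (8, 0, 1, 1, 1)
    λ_3 → (8, 0, 1, 1, 1)
    λ_4 → (8, 0, 1, 1, 1)
    λ_5 → (8, 0, 1, 1, 1)
    λ_6 → (5, 2, 0, 2, 3)
    λ_7 → (5, 2, 0, 2, 3)
    λ_8 → (8, 0, 1, 1, 1)

These 8 weights hit 3 W_17-dot-orbits; sizes (1, 5, 2):

[[1], [2, 3, 4, 5, 8], [6, 7]]


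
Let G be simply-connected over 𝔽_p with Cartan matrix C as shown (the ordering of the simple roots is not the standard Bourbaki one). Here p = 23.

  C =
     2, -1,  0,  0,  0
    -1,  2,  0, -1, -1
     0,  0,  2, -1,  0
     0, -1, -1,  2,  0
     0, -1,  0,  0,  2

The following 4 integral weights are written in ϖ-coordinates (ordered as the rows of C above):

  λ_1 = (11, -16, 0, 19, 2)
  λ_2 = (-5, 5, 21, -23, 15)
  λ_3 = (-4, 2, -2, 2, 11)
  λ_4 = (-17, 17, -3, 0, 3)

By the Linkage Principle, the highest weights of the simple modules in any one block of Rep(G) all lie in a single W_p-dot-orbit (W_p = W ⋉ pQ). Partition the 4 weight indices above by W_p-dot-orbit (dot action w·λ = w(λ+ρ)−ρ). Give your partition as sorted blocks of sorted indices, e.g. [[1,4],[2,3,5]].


Root system D_5: the 5×5 matrix C matches after relabeling.

Ā_23 reps of the 4 weights (D_5, coords as presented):

  [1] (3, 0, 1, 2, 12)
  [2] (16, 0, 0, 1, 4)
  [3] (3, 0, 1, 2, 12)
  [4] (16, 0, 0, 1, 4)

These 4 weights hit 2 W_23-dot-orbits; sizes (2, 2):

[[1, 3], [2, 4]]


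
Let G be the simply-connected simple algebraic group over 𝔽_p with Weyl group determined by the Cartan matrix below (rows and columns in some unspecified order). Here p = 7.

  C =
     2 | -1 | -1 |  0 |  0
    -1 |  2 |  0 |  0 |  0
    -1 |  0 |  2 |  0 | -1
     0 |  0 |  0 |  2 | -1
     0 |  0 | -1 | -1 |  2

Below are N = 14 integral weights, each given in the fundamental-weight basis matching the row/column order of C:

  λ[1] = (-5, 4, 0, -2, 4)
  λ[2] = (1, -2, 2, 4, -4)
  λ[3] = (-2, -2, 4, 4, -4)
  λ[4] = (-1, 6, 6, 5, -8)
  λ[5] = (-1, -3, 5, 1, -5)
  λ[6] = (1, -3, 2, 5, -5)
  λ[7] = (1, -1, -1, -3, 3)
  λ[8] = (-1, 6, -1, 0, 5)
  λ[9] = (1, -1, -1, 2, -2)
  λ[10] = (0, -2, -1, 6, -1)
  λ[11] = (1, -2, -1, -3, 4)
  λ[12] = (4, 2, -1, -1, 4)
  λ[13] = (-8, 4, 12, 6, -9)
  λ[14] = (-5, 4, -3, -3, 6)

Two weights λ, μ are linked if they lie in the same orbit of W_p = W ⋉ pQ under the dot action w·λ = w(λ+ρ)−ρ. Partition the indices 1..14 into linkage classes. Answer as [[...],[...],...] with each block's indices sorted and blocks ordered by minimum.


A_5 Cartan matrix, 5 simple roots permuted; ρ=(1,1,1,1,1).

Each λ_j+ρ reduced to Ā_7; 5-tuples below use C's row order:

    λ_1+ρ ↦ (1, 1, 3, 1, 1)
    λ_2+ρ ↦ (1, 1, 0, 2, 3)
    λ_3+ρ ↦ (1, 1, 0, 2, 3)
    λ_4+ρ ↦ (0, 0, 0, 6, 0)
    λ_5+ρ ↦ (2, 0, 0, 2, 2)
    λ_6+ρ ↦ (1, 1, 0, 2, 3)
    λ_7+ρ ↦ (2, 0, 0, 2, 2)
    λ_8+ρ ↦ (0, 0, 0, 6, 0)
    λ_9+ρ ↦ (1, 0, 1, 2, 0)
    λ_10+ρ ↦ (0, 0, 0, 6, 0)
    λ_11+ρ ↦ (1, 1, 0, 2, 3)
    λ_12+ρ ↦ (1, 0, 1, 2, 0)
    λ_13+ρ ↦ (1, 0, 1, 2, 0)
    λ_14+ρ ↦ (1, 1, 3, 1, 1)

The 14 indices split into 5 linkage classes (same alcove rep ⇔ same W_7-dot-orbit):

[[1, 14], [2, 3, 6, 11], [4, 8, 10], [5, 7], [9, 12, 13]]


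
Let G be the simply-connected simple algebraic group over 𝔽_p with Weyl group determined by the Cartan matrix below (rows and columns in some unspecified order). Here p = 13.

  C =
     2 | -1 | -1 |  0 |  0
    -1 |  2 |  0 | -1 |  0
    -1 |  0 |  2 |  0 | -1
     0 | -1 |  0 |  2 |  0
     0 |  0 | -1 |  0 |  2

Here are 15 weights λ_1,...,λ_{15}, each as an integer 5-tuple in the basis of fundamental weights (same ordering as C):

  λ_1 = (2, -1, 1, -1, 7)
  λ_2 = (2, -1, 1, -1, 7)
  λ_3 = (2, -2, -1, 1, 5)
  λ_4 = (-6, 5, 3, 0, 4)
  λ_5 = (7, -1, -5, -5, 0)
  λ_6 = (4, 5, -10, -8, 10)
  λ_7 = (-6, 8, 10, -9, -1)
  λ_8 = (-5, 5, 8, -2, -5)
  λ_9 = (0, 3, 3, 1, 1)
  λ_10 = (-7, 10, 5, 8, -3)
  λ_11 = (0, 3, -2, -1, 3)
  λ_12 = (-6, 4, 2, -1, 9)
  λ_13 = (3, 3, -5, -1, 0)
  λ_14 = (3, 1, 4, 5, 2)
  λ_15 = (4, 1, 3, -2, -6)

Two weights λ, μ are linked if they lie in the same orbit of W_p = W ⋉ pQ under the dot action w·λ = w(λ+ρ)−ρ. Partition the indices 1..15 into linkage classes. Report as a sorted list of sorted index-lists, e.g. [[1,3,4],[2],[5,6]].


C ↔ A_5 under row/col permutation; |W(A_5)| = 720.

Alcove-folded reps (p=13, 15 weights, presented ϖ-order):

  [1] (3, 0, 2, 0, 8);  [2] (3, 0, 2, 0, 8);  [3] (2, 1, 0, 1, 6);  [4] (4, 1, 1, 1, 4);  [5] (0, 4, 1, 0, 3);  [6] (1, 4, 4, 2, 2);  [7] (1, 4, 4, 2, 2);  [8] (4, 1, 1, 1, 4);  [9] (1, 4, 4, 2, 2);  [10] (1, 4, 4, 2, 2);  [11] (0, 4, 1, 0, 3);  [12] (3, 0, 2, 0, 8);  [13] (0, 4, 1, 0, 3);  [14] (4, 1, 1, 1, 4);  [15] (4, 1, 1, 1, 4)

5 distinct reps among the 15 weights ⇒ 5 W_13-linkage classes:

[[1, 2, 12], [3], [4, 8, 14, 15], [5, 11, 13], [6, 7, 9, 10]]


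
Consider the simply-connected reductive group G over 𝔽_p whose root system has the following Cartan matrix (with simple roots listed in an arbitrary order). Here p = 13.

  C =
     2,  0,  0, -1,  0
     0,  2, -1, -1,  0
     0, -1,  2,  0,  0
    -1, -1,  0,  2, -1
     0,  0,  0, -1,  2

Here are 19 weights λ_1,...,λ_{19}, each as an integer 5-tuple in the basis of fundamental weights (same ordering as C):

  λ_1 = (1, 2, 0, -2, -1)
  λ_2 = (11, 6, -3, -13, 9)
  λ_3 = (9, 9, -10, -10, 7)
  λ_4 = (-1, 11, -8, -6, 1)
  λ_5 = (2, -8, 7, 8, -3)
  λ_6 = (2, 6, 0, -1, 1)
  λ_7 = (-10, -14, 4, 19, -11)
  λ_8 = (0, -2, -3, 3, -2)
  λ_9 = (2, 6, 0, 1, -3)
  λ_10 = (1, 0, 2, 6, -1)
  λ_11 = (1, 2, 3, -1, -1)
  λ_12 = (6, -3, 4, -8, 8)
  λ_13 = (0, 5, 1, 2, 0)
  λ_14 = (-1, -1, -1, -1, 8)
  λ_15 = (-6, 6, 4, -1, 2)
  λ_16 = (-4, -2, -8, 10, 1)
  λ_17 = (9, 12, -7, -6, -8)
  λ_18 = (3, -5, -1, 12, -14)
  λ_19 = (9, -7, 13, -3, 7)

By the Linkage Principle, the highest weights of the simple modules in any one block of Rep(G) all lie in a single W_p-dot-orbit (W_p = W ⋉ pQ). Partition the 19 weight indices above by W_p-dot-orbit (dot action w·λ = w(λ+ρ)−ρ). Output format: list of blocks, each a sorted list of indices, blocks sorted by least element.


C ↔ D_5 under row/col permutation; |W(D_5)| = 1920.

Alcove-folded reps (p=13, 19 weights, presented ϖ-order):

  1: (1, 2, 1, 0, 1)
  2: (0, 2, 3, 1, 2)
  3: (1, 2, 1, 0, 1)
  4: (2, 3, 4, 0, 0)
  5: (3, 0, 1, 0, 2)
  6: (3, 0, 1, 0, 2)
  7: (3, 0, 1, 0, 2)
  8: (1, 2, 1, 0, 1)
  9: (3, 0, 1, 0, 2)
  10: (2, 3, 4, 0, 0)
  11: (2, 3, 4, 0, 0)
  12: (2, 3, 4, 0, 0)
  13: (1, 2, 1, 0, 1)
  14: (0, 0, 0, 0, 9)
  15: (0, 2, 3, 1, 2)
  16: (3, 0, 1, 0, 2)
  17: (2, 0, 1, 0, 5)
  18: (0, 0, 0, 0, 9)
  19: (0, 2, 3, 1, 2)

6 distinct reps among the 19 weights ⇒ 6 W_13-linkage classes:

[[1, 3, 8, 13], [2, 15, 19], [4, 10, 11, 12], [5, 6, 7, 9, 16], [14, 18], [17]]


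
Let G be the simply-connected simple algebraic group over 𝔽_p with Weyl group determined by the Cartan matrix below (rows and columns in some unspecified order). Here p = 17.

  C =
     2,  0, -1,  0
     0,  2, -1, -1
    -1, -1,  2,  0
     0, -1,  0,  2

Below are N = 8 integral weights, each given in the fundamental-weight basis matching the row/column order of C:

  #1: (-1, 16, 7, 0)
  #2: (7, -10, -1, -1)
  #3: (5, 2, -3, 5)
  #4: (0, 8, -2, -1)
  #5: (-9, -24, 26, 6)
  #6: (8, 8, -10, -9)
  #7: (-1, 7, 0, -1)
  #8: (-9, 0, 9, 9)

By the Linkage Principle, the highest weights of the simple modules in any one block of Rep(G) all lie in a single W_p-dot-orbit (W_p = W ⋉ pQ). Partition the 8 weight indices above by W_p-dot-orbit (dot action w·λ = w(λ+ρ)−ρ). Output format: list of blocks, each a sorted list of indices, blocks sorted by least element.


Dynkin diagram of C (from the 6 off-diagonal −1 entries): A_4.

Each λ_j+ρ reduced to Ā_17; 4-tuples below use C's row order:

  λ_1 → (0, 8, 1, 0) · λ_2 → (0, 8, 1, 0) · λ_3 → (4, 1, 2, 6) · λ_4 → (0, 8, 1, 0) · λ_5 → (4, 1, 2, 6) · λ_6 → (0, 8, 1, 0) · λ_7 → (0, 8, 1, 0) · λ_8 → (4, 1, 2, 6)

Linkage partition of the 8 weights (2 classes, p=17):

[[1, 2, 4, 6, 7], [3, 5, 8]]


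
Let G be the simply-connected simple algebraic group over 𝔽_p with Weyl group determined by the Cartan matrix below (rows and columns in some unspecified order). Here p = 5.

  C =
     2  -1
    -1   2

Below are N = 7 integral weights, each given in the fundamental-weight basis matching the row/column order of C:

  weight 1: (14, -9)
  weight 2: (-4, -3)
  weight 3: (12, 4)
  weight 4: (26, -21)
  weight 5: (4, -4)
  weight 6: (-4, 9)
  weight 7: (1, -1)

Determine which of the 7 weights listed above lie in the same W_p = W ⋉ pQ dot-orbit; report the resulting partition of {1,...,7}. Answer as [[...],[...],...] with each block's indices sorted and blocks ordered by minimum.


Dynkin diagram of C (from the 2 off-diagonal −1 entries): A_2.

λ_j+ρ reflected into Ā_5 (⟨·,θ^∨⟩≤5); 2-tuples as given:

  λ_1+ρ ↦ (2, 3)
  λ_2+ρ ↦ (2, 3)
  λ_3+ρ ↦ (2, 3)
  λ_4+ρ ↦ (2, 0)
  λ_5+ρ ↦ (2, 3)
  λ_6+ρ ↦ (2, 0)
  λ_7+ρ ↦ (2, 0)

These 7 weights hit 2 W_5-dot-orbits; sizes (4, 3):

[[1, 2, 3, 5], [4, 6, 7]]


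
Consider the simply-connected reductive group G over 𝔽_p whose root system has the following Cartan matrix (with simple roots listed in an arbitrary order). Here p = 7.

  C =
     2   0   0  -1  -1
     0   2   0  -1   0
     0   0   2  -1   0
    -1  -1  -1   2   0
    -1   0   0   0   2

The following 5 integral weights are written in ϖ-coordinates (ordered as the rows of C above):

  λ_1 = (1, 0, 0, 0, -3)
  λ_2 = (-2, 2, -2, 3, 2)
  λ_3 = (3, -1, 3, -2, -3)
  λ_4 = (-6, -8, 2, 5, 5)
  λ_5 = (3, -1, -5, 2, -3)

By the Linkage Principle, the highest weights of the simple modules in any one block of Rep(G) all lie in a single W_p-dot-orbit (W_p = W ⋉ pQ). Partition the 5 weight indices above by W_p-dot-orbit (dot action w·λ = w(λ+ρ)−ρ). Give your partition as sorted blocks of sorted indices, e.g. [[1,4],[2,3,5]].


D_5 Cartan matrix, 5 simple roots permuted; ρ=(1,1,1,1,1).

Folding the 5 weights λ_j+ρ into Ā_7 (reps in the given 5-coord order):

  1: (0, 1, 1, 1, 2);  2: (0, 1, 1, 1, 2);  3: (0, 1, 3, 0, 2);  4: (0, 1, 3, 0, 2);  5: (0, 1, 3, 0, 2)

2 distinct reps among the 5 weights ⇒ 2 W_7-linkage classes:

[[1, 2], [3, 4, 5]]


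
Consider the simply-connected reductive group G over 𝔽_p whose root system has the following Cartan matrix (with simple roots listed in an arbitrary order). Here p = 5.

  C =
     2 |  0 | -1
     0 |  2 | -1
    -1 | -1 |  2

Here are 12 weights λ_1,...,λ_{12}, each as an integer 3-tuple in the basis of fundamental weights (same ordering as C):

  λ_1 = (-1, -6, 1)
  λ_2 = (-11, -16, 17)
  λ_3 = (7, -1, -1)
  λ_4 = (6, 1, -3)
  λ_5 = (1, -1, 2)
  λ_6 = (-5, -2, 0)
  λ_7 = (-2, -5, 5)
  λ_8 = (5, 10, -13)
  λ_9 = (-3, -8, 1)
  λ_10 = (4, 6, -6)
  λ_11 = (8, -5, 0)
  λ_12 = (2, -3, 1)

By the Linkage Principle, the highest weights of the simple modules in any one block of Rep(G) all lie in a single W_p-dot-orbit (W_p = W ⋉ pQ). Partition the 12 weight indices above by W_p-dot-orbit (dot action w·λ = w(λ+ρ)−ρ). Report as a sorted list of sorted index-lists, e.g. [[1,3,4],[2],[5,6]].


Cartan matrix: type A_3 (|W|=24); un-permuting the 3 rows.

Alcove-folded reps (p=5, 12 weights, presented ϖ-order):

  [1] (3, 2, 0) · [2] (3, 2, 0) · [3] (2, 0, 3) · [4] (3, 2, 0) · [5] (2, 0, 3) · [6] (0, 3, 1) · [7] (0, 3, 1) · [8] (0, 3, 1) · [9] (3, 2, 0) · [10] (2, 0, 3) · [11] (0, 3, 1) · [12] (3, 2, 0)

The 12 indices split into 3 linkage classes (same alcove rep ⇔ same W_5-dot-orbit):

[[1, 2, 4, 9, 12], [3, 5, 10], [6, 7, 8, 11]]


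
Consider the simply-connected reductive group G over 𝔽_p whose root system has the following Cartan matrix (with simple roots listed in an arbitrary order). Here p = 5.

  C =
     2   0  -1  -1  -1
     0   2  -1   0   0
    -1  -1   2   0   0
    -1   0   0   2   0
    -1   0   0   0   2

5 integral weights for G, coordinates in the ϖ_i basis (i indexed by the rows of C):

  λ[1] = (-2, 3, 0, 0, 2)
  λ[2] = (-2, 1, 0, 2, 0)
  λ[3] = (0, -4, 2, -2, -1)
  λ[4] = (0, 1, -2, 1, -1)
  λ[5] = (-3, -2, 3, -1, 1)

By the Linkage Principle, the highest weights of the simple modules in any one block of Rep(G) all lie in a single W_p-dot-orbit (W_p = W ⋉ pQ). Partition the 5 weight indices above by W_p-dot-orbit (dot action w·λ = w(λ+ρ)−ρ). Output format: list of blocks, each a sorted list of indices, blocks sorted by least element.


C ↔ D_5 under row/col permutation; |W(D_5)| = 1920.

Ā_5 reps of the 5 weights (D_5, coords as presented):

  1: (0, 1, 1, 2, 0) · 2: (0, 1, 1, 2, 0) · 3: (0, 3, 0, 1, 0) · 4: (0, 1, 1, 2, 0) · 5: (0, 1, 1, 2, 0)

Partition of {1..5} into 2 W_5-dot-orbits:

[[1, 2, 4, 5], [3]]


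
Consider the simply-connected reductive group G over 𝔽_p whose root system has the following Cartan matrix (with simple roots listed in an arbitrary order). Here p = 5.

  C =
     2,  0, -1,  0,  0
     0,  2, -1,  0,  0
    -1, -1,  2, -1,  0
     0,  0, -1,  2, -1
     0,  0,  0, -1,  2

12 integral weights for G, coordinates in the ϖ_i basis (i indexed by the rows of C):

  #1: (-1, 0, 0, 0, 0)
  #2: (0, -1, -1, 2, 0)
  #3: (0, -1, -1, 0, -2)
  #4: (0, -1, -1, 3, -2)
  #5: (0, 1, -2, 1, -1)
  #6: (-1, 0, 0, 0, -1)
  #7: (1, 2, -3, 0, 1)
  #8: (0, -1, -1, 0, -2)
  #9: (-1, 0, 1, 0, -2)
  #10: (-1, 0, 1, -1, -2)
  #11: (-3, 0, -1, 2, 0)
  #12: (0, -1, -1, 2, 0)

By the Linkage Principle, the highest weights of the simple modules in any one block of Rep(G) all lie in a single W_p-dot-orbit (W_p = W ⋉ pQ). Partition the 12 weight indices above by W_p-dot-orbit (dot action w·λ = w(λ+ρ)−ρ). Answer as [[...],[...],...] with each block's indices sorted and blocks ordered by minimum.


Cartan matrix: type D_5 (|W|=1920); un-permuting the 5 rows.

λ_j+ρ reflected into Ā_5 (⟨·,θ^∨⟩≤5); 5-tuples as given:

    λ_1 → (0, 1, 1, 0, 1)
    λ_2 → (1, 0, 0, 0, 1)
    λ_3 → (1, 0, 0, 0, 1)
    λ_4 → (1, 0, 0, 0, 1)
    λ_5 → (0, 1, 1, 1, 0)
    λ_6 → (0, 1, 1, 1, 0)
    λ_7 → (0, 1, 1, 0, 1)
    λ_8 → (1, 0, 0, 0, 1)
    λ_9 → (0, 1, 1, 1, 0)
    λ_10 → (0, 1, 1, 1, 0)
    λ_11 → (0, 1, 1, 0, 1)
    λ_12 → (1, 0, 0, 0, 1)

These 12 weights hit 3 W_5-dot-orbits; sizes (3, 5, 4):

[[1, 7, 11], [2, 3, 4, 8, 12], [5, 6, 9, 10]]


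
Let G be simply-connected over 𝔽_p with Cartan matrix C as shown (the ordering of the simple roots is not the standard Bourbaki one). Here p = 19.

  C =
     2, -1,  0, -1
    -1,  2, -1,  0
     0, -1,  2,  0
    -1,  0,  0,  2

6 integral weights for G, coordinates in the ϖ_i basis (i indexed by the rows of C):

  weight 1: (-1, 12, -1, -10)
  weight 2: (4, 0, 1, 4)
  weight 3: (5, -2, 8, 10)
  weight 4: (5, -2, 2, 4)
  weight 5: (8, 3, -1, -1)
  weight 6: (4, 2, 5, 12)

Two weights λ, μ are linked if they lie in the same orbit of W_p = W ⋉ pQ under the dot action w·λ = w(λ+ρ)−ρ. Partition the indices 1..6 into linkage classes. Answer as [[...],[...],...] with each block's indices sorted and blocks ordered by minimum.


Root system A_4: the 4×4 matrix C matches after relabeling.

W_19-reps of the 6 weights in Ā_19 (same 4-coord order as C):

  1: (9, 4, 0, 0);  2: (5, 1, 2, 5);  3: (5, 1, 2, 5);  4: (5, 1, 2, 5);  5: (9, 4, 0, 0);  6: (5, 1, 2, 5)

Grouping the 6 weights by Ā_19-representative: 2 linkage classes.

[[1, 5], [2, 3, 4, 6]]


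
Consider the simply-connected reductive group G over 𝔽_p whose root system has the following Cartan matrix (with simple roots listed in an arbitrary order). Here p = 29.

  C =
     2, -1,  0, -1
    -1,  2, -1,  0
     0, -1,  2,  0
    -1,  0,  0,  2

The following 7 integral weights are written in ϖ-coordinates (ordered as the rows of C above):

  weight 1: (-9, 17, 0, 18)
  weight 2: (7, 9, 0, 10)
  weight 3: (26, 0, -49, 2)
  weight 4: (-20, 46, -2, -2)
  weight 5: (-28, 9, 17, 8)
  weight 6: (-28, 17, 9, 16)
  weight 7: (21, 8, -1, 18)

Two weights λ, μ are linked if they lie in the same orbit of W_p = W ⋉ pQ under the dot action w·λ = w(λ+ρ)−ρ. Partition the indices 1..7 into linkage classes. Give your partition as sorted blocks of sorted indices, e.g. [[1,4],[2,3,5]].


Dynkin diagram of C (from the 6 off-diagonal −1 entries): A_4.

Alcove-folded reps (p=29, 7 weights, presented ϖ-order):

  λ_1 → (8, 10, 0, 10);  λ_2 → (8, 10, 0, 10);  λ_3 → (1, 9, 17, 1);  λ_4 → (1, 9, 17, 1);  λ_5 → (8, 9, 1, 10);  λ_6 → (8, 9, 1, 10);  λ_7 → (8, 12, 7, 0)

Grouping the 7 weights by Ā_29-representative: 4 linkage classes.

[[1, 2], [3, 4], [5, 6], [7]]


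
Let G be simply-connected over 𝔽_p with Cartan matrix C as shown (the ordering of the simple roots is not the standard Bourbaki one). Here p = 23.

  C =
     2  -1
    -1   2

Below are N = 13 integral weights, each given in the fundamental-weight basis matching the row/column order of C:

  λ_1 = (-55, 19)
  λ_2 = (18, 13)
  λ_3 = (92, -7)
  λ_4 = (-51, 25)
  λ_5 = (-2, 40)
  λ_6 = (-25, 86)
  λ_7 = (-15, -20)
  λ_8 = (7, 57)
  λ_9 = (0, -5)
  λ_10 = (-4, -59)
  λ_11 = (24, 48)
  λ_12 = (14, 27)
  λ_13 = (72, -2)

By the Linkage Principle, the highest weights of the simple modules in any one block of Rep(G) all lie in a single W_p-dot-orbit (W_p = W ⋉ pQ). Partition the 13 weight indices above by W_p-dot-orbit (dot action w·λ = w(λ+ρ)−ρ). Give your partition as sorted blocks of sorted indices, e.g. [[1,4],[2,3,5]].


C ↔ A_2 under row/col permutation; |W(A_2)| = 6.

Each λ_j+ρ reduced to Ā_23; 2-tuples below use C's row order:

  1: (3, 8)
  2: (9, 4)
  3: (17, 5)
  4: (3, 1)
  5: (17, 5)
  6: (17, 5)
  7: (9, 4)
  8: (3, 8)
  9: (3, 1)
  10: (3, 8)
  11: (3, 18)
  12: (5, 3)
  13: (3, 1)

Grouping the 13 weights by Ā_23-representative: 6 linkage classes.

[[1, 8, 10], [2, 7], [3, 5, 6], [4, 9, 13], [11], [12]]


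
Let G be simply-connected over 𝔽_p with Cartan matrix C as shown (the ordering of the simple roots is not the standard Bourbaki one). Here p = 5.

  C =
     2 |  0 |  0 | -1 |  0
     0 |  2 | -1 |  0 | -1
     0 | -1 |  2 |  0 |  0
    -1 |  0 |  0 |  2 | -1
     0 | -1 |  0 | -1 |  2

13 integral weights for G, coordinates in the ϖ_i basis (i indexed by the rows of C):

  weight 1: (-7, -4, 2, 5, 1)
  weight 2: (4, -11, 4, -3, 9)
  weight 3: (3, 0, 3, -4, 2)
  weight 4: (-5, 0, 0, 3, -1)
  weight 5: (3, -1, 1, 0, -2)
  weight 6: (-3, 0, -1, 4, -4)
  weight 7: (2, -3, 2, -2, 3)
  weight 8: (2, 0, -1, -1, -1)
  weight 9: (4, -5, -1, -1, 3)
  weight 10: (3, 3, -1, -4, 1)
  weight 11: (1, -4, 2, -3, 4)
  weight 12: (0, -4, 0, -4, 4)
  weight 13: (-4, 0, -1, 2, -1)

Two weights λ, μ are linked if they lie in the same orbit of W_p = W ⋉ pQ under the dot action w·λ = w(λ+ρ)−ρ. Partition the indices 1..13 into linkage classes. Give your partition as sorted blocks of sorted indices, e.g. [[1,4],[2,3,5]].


Type A_5, rank 5, |W|=720; reorder rows/cols to standard.

Folding the 13 weights λ_j+ρ into Ā_5 (reps in the given 5-coord order):

  1: (2, 0, 2, 0, 1) · 2: (0, 3, 0, 2, 0) · 3: (3, 1, 0, 0, 0) · 4: (3, 1, 0, 0, 0) · 5: (3, 1, 0, 0, 0) · 6: (2, 0, 2, 0, 1) · 7: (0, 1, 1, 1, 1) · 8: (3, 1, 0, 0, 0) · 9: (1, 0, 0, 0, 0) · 10: (0, 1, 1, 1, 1) · 11: (0, 3, 0, 2, 0) · 12: (2, 0, 2, 0, 1) · 13: (3, 1, 0, 0, 0)

Linkage partition of the 13 weights (5 classes, p=5):

[[1, 6, 12], [2, 11], [3, 4, 5, 8, 13], [7, 10], [9]]


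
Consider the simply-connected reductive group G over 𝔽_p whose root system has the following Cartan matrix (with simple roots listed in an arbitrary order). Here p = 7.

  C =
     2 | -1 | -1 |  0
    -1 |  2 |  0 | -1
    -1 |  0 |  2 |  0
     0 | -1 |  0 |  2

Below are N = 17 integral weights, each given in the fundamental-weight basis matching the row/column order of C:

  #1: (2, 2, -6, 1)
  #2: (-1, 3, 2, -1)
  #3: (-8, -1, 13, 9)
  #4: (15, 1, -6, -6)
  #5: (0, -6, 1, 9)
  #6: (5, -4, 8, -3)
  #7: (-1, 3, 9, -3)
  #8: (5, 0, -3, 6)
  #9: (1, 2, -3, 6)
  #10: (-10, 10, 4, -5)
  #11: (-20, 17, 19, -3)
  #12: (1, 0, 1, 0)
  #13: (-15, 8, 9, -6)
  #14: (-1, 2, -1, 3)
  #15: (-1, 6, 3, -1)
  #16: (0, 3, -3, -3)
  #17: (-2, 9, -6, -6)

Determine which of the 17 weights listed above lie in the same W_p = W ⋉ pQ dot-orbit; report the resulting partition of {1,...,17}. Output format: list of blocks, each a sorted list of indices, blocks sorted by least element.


A_4 Cartan matrix, 4 simple roots permuted; ρ=(1,1,1,1).

Each λ_j+ρ reduced to Ā_7; 4-tuples below use C's row order:

    [1] (2, 1, 2, 1)
    [2] (0, 4, 3, 0)
    [3] (0, 3, 0, 4)
    [4] (2, 1, 2, 1)
    [5] (1, 1, 1, 2)
    [6] (1, 1, 1, 2)
    [7] (3, 0, 0, 2)
    [8] (1, 0, 4, 0)
    [9] (3, 0, 0, 2)
    [10] (3, 0, 0, 2)
    [11] (2, 1, 2, 1)
    [12] (2, 1, 2, 1)
    [13] (3, 0, 0, 2)
    [14] (0, 3, 0, 4)
    [15] (0, 3, 0, 4)
    [16] (1, 1, 1, 2)
    [17] (2, 1, 2, 1)

Grouping the 17 weights by Ā_7-representative: 6 linkage classes.

[[1, 4, 11, 12, 17], [2], [3, 14, 15], [5, 6, 16], [7, 9, 10, 13], [8]]


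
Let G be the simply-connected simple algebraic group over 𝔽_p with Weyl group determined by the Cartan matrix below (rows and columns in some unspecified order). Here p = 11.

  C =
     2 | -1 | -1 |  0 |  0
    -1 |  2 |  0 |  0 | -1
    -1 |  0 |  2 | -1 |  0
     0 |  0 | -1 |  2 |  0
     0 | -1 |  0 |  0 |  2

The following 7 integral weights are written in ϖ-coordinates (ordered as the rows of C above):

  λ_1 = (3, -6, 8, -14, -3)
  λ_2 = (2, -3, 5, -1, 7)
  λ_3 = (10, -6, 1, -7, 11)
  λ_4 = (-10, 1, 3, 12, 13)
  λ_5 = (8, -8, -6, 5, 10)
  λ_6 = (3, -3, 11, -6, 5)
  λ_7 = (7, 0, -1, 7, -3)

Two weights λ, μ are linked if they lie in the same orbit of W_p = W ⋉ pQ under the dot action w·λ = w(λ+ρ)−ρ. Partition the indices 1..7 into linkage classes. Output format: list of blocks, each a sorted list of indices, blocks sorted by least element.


Type A_5, rank 5, |W|=720; reorder rows/cols to standard.

Alcove-folded reps (p=11, 7 weights, presented ϖ-order):

  λ_1+ρ ↦ (1, 2, 2, 4, 2)
  λ_2+ρ ↦ (1, 2, 2, 4, 2)
  λ_3+ρ ↦ (1, 2, 2, 4, 2)
  λ_4+ρ ↦ (2, 0, 1, 2, 4)
  λ_5+ρ ↦ (3, 4, 0, 2, 1)
  λ_6+ρ ↦ (1, 2, 2, 4, 2)
  λ_7+ρ ↦ (3, 4, 0, 2, 1)

Grouping the 7 weights by Ā_11-representative: 3 linkage classes.

[[1, 2, 3, 6], [4], [5, 7]]


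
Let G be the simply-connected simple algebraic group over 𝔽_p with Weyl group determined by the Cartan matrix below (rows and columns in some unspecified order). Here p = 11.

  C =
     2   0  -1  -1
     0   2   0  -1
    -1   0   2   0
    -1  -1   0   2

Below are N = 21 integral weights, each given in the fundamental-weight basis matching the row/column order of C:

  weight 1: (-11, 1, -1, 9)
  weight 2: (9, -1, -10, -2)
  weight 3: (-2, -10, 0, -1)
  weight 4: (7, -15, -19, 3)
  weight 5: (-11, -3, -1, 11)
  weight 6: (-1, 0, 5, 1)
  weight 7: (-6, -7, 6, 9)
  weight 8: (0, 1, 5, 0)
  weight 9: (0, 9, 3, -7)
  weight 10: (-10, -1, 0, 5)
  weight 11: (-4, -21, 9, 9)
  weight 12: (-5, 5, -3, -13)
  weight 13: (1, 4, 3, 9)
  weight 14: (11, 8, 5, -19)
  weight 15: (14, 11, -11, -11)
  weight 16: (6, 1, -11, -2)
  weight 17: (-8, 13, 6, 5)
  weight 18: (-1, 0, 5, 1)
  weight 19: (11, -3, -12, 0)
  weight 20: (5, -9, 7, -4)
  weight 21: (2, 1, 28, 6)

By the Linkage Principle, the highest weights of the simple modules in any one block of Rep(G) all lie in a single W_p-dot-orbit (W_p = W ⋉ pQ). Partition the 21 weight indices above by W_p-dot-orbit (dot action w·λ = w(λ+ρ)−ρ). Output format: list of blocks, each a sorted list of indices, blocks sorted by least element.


Type A_4, rank 4, |W|=120; reorder rows/cols to standard.

Each λ_j+ρ reduced to Ā_11; 4-tuples below use C's row order:

    [1] (0, 1, 9, 0)
    [2] (0, 1, 9, 0)
    [3] (0, 1, 9, 0)
    [4] (1, 2, 6, 1)
    [5] (0, 1, 9, 0)
    [6] (0, 1, 6, 2)
    [7] (4, 4, 1, 1)
    [8] (1, 2, 6, 1)
    [9] (4, 4, 1, 1)
    [10] (0, 1, 6, 2)
    [11] (1, 2, 6, 1)
    [12] (4, 4, 1, 1)
    [13] (4, 4, 1, 1)
    [14] (1, 2, 6, 2)
    [15] (4, 4, 1, 1)
    [16] (1, 2, 6, 1)
    [17] (1, 2, 6, 2)
    [18] (0, 1, 6, 2)
    [19] (0, 1, 9, 0)
    [20] (5, 0, 0, 3)
    [21] (1, 2, 6, 1)

6 distinct reps among the 21 weights ⇒ 6 W_11-linkage classes:

[[1, 2, 3, 5, 19], [4, 8, 11, 16, 21], [6, 10, 18], [7, 9, 12, 13, 15], [14, 17], [20]]


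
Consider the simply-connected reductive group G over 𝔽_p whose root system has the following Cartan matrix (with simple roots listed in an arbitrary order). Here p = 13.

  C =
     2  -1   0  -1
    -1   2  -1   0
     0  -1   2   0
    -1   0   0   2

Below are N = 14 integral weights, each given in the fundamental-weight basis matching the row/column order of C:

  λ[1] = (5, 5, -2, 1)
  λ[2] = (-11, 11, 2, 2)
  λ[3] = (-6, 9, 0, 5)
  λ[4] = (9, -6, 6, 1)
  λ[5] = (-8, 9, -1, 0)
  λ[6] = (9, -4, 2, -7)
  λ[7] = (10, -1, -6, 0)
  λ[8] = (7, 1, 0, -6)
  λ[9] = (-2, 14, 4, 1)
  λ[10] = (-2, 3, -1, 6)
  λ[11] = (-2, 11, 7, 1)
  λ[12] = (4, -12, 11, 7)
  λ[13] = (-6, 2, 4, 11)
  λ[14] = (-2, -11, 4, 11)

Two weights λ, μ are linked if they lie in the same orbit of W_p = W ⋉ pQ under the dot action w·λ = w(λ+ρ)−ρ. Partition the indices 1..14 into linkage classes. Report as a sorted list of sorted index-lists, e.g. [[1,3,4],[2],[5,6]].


C ↔ A_4 under row/col permutation; |W(A_4)| = 120.

Each λ_j+ρ reduced to Ā_13; 4-tuples below use C's row order:

  λ_1+ρ ↦ (6, 5, 0, 1);  λ_2+ρ ↦ (3, 2, 1, 5);  λ_3+ρ ↦ (5, 5, 1, 1);  λ_4+ρ ↦ (5, 5, 1, 1);  λ_5+ρ ↦ (1, 3, 0, 6);  λ_6+ρ ↦ (1, 3, 0, 6);  λ_7+ρ ↦ (6, 5, 0, 1);  λ_8+ρ ↦ (3, 2, 1, 5);  λ_9+ρ ↦ (5, 5, 1, 1);  λ_10+ρ ↦ (1, 3, 0, 6);  λ_11+ρ ↦ (6, 5, 0, 1);  λ_12+ρ ↦ (6, 5, 0, 1);  λ_13+ρ ↦ (3, 2, 1, 5);  λ_14+ρ ↦ (5, 5, 1, 1)

These 14 weights hit 4 W_13-dot-orbits; sizes (4, 3, 4, 3):

[[1, 7, 11, 12], [2, 8, 13], [3, 4, 9, 14], [5, 6, 10]]


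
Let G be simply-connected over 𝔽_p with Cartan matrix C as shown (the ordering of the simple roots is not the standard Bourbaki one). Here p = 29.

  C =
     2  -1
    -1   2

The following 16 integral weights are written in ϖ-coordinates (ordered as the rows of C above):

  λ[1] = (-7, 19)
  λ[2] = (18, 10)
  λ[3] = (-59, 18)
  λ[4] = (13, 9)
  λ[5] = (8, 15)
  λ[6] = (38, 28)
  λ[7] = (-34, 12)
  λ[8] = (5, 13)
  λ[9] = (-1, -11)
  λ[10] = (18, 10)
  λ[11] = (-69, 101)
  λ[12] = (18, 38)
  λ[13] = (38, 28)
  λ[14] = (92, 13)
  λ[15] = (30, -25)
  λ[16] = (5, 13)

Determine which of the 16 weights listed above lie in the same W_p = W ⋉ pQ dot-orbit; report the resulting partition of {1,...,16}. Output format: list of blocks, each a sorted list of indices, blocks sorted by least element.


Dynkin diagram of C (from the 2 off-diagonal −1 entries): A_2.

λ_j+ρ reflected into Ā_29 (⟨·,θ^∨⟩≤29); 2-tuples as given:

  [1] (6, 14) · [2] (18, 10) · [3] (10, 0) · [4] (14, 10) · [5] (9, 16) · [6] (10, 0) · [7] (9, 16) · [8] (6, 14) · [9] (10, 0) · [10] (18, 10) · [11] (14, 10) · [12] (10, 0) · [13] (10, 0) · [14] (6, 14) · [15] (5, 22) · [16] (6, 14)

6 distinct reps among the 16 weights ⇒ 6 W_29-linkage classes:

[[1, 8, 14, 16], [2, 10], [3, 6, 9, 12, 13], [4, 11], [5, 7], [15]]


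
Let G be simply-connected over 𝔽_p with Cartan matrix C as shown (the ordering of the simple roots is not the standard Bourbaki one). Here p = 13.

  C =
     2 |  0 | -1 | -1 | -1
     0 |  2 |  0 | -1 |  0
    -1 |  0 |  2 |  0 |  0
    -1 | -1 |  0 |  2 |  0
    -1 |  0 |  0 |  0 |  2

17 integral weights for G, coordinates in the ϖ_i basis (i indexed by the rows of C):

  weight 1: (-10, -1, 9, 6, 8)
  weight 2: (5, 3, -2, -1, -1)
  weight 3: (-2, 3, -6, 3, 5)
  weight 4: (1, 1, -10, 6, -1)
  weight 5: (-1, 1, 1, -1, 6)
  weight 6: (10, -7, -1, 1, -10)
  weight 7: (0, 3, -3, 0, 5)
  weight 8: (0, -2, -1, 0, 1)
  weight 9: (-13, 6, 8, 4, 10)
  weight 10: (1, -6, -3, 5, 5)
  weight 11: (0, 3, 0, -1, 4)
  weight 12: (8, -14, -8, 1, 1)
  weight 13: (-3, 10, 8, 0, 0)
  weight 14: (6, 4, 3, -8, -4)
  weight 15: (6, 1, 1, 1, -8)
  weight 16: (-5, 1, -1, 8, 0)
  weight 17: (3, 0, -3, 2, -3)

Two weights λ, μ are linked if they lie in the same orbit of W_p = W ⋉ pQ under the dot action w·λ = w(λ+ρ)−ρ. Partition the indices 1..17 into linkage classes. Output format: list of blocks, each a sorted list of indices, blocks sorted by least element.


Cartan matrix: type D_5 (|W|=1920); un-permuting the 5 rows.

Folding the 17 weights λ_j+ρ into Ā_13 (reps in the given 5-coord order):

  [1] (3, 2, 1, 2, 0);  [2] (3, 2, 1, 2, 0);  [3] (3, 2, 1, 2, 0);  [4] (0, 2, 2, 0, 7);  [5] (0, 2, 2, 0, 7);  [6] (0, 2, 2, 0, 7);  [7] (1, 4, 1, 0, 5);  [8] (1, 1, 0, 0, 2);  [9] (1, 0, 3, 0, 1);  [10] (1, 4, 1, 0, 5);  [11] (1, 4, 1, 0, 5);  [12] (0, 2, 2, 0, 7);  [13] (1, 4, 1, 0, 5);  [14] (3, 2, 1, 2, 0);  [15] (0, 2, 2, 0, 7);  [16] (3, 2, 1, 2, 0);  [17] (0, 1, 2, 3, 2)

Linkage partition of the 17 weights (6 classes, p=13):

[[1, 2, 3, 14, 16], [4, 5, 6, 12, 15], [7, 10, 11, 13], [8], [9], [17]]


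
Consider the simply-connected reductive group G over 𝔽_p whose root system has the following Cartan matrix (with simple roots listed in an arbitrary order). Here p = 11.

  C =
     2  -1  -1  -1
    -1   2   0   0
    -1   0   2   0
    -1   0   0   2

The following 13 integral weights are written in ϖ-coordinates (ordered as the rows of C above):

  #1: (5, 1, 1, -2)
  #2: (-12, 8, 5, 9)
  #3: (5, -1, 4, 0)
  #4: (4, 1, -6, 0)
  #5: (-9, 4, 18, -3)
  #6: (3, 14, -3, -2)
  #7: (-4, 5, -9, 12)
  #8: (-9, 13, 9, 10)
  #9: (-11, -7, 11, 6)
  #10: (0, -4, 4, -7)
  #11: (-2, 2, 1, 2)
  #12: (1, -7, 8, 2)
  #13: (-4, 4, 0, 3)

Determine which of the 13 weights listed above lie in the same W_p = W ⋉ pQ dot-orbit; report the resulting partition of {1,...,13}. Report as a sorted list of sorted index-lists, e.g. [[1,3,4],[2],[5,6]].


D_4 Cartan matrix, 4 simple roots permuted; ρ=(1,1,1,1).

Folding the 13 weights λ_j+ρ into Ā_11 (reps in the given 4-coord order):

  λ_1 → (1, 2, 2, 1) · λ_2 → (0, 2, 5, 1) · λ_3 → (0, 1, 4, 0) · λ_4 → (0, 2, 5, 1) · λ_5 → (2, 3, 1, 0) · λ_6 → (1, 2, 1, 2) · λ_7 → (2, 3, 1, 0) · λ_8 → (2, 3, 1, 0) · λ_9 → (1, 2, 2, 1) · λ_10 → (2, 3, 1, 0) · λ_11 → (1, 2, 1, 2) · λ_12 → (0, 2, 5, 1) · λ_13 → (1, 2, 2, 1)

The 13 indices split into 5 linkage classes (same alcove rep ⇔ same W_11-dot-orbit):

[[1, 9, 13], [2, 4, 12], [3], [5, 7, 8, 10], [6, 11]]


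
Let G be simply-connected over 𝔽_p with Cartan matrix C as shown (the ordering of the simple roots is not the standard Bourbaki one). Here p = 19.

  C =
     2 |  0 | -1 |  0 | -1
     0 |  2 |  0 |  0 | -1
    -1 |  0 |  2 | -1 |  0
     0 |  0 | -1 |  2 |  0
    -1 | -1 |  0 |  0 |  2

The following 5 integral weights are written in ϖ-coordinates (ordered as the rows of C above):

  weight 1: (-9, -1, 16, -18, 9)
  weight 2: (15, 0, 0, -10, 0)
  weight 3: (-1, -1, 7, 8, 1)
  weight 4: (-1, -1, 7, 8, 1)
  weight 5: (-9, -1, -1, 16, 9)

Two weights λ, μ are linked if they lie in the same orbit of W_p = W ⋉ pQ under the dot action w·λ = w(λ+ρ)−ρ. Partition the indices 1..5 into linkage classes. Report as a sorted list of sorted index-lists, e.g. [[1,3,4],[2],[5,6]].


Root system A_5: the 5×5 matrix C matches after relabeling.

Alcove-folded reps (p=19, 5 weights, presented ϖ-order):

  1: (0, 0, 8, 9, 2) · 2: (8, 1, 8, 1, 1) · 3: (0, 0, 8, 9, 2) · 4: (0, 0, 8, 9, 2) · 5: (0, 0, 8, 9, 2)

Linkage partition of the 5 weights (2 classes, p=19):

[[1, 3, 4, 5], [2]]


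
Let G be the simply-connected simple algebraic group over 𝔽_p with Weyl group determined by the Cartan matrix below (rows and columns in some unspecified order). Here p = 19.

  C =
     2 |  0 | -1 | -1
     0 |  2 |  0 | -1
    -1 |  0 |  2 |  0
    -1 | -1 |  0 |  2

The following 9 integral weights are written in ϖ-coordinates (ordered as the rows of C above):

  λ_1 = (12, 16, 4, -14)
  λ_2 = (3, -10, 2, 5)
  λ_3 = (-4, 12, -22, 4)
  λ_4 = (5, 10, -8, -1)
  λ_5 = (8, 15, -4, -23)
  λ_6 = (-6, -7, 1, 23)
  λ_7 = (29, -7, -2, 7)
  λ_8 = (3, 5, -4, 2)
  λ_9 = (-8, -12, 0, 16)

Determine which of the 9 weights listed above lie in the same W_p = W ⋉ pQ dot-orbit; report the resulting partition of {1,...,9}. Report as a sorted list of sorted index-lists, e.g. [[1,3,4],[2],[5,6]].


Root system A_4: the 4×4 matrix C matches after relabeling.

Ā_19 reps of the 9 weights (A_4, coords as presented):

  λ_1+ρ ↦ (0, 1, 2, 13)
  λ_2+ρ ↦ (1, 6, 3, 3)
  λ_3+ρ ↦ (0, 1, 2, 13)
  λ_4+ρ ↦ (0, 10, 6, 1)
  λ_5+ρ ↦ (3, 3, 10, 0)
  λ_6+ρ ↦ (0, 1, 2, 13)
  λ_7+ρ ↦ (0, 10, 6, 1)
  λ_8+ρ ↦ (1, 6, 3, 3)
  λ_9+ρ ↦ (0, 10, 6, 1)

4 distinct reps among the 9 weights ⇒ 4 W_19-linkage classes:

[[1, 3, 6], [2, 8], [4, 7, 9], [5]]
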